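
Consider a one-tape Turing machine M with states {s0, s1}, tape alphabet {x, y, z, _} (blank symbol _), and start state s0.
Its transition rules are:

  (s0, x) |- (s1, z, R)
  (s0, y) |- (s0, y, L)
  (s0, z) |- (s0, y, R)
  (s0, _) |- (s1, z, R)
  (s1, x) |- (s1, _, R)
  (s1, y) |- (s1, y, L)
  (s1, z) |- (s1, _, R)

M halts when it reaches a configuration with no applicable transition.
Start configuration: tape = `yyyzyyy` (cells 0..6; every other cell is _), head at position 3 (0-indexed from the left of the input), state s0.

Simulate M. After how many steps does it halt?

s0 | _yyy[z]yyy   read z → write y, move R, go to s0
s0 | _yyyy[y]yy   read y → write y, move L, go to s0
s0 | _yyy[y]yyy   read y → write y, move L, go to s0
s0 | _yy[y]yyyy   read y → write y, move L, go to s0
s0 | _y[y]yyyyy   read y → write y, move L, go to s0
s0 | _[y]yyyyyy   read y → write y, move L, go to s0
s0 | [_]yyyyyyy   read _ → write z, move R, go to s1
s1 | z[y]yyyyyy   read y → write y, move L, go to s1
s1 | [z]yyyyyyy   read z → write _, move R, go to s1
s1 | _[y]yyyyyy   read y → write y, move L, go to s1
s1 | [_]yyyyyyy
M halts after 10 transitions.

10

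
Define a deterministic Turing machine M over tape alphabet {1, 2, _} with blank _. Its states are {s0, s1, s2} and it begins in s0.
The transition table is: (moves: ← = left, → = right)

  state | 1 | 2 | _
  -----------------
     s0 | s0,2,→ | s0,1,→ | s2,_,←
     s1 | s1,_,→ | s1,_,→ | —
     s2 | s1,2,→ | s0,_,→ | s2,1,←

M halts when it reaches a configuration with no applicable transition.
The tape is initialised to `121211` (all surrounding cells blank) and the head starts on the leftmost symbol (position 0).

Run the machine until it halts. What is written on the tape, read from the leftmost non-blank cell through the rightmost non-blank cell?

state=s0 head=0 tape=[1]21211_   (s0,1)→(s0,2,→)
state=s0 head=1 tape=2[2]1211_   (s0,2)→(s0,1,→)
state=s0 head=2 tape=21[1]211_   (s0,1)→(s0,2,→)
state=s0 head=3 tape=212[2]11_   (s0,2)→(s0,1,→)
state=s0 head=4 tape=2121[1]1_   (s0,1)→(s0,2,→)
state=s0 head=5 tape=21212[1]_   (s0,1)→(s0,2,→)
state=s0 head=6 tape=212122[_]   (s0,_)→(s2,_,←)
state=s2 head=5 tape=21212[2]_   (s2,2)→(s0,_,→)
state=s0 head=6 tape=21212_[_]   (s0,_)→(s2,_,←)
state=s2 head=5 tape=21212[_]_   (s2,_)→(s2,1,←)
state=s2 head=4 tape=2121[2]1_   (s2,2)→(s0,_,→)
state=s0 head=5 tape=2121_[1]_   (s0,1)→(s0,2,→)
state=s0 head=6 tape=2121_2[_]   (s0,_)→(s2,_,←)
state=s2 head=5 tape=2121_[2]_   (s2,2)→(s0,_,→)
state=s0 head=6 tape=2121__[_]   (s0,_)→(s2,_,←)
state=s2 head=5 tape=2121_[_]_   (s2,_)→(s2,1,←)
state=s2 head=4 tape=2121[_]1_   (s2,_)→(s2,1,←)
state=s2 head=3 tape=212[1]11_   (s2,1)→(s1,2,→)
state=s1 head=4 tape=2122[1]1_   (s1,1)→(s1,_,→)
state=s1 head=5 tape=2122_[1]_   (s1,1)→(s1,_,→)
state=s1 head=6 tape=2122__[_]
The non-blank tape span at halt is 2122.

2122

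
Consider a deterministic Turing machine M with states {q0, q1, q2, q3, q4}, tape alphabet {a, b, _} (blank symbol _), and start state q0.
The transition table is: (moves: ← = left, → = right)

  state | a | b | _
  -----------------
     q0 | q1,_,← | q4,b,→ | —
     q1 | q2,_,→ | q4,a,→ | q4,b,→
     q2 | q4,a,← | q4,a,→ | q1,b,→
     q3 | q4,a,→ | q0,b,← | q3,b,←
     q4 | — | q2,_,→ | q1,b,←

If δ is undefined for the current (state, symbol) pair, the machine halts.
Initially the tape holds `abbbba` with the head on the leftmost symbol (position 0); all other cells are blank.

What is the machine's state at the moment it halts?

q4

q0 | _[a]bbbba   read a → write _, move ←, go to q1
q1 | [_]_bbbba   read _ → write b, move →, go to q4
q4 | b[_]bbbba   read _ → write b, move ←, go to q1
q1 | [b]bbbbba   read b → write a, move →, go to q4
q4 | a[b]bbbba   read b → write _, move →, go to q2
q2 | a_[b]bbba   read b → write a, move →, go to q4
q4 | a_a[b]bba   read b → write _, move →, go to q2
q2 | a_a_[b]ba   read b → write a, move →, go to q4
q4 | a_a_a[b]a   read b → write _, move →, go to q2
q2 | a_a_a_[a]   read a → write a, move ←, go to q4
q4 | a_a_a[_]a   read _ → write b, move ←, go to q1
q1 | a_a_[a]ba   read a → write _, move →, go to q2
q2 | a_a__[b]a   read b → write a, move →, go to q4
q4 | a_a__a[a]
No transition is defined for (q4, a); M halts in state q4.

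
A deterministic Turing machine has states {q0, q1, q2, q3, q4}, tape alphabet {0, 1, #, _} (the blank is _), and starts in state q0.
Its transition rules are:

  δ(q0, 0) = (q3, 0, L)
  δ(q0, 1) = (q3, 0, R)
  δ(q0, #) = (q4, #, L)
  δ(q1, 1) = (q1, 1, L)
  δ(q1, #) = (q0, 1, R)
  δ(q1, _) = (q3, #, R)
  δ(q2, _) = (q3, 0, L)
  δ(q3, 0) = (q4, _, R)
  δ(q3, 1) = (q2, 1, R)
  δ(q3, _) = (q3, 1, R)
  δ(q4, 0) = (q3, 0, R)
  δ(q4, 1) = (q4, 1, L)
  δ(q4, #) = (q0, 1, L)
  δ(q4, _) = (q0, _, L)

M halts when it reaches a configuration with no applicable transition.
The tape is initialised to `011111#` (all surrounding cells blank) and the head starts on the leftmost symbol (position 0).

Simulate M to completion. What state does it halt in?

state=q0 head=0 tape=_[0]11111#   (q0,0)→(q3,0,L)
state=q3 head=-1 tape=[_]011111#   (q3,_)→(q3,1,R)
state=q3 head=0 tape=1[0]11111#   (q3,0)→(q4,_,R)
state=q4 head=1 tape=1_[1]1111#   (q4,1)→(q4,1,L)
state=q4 head=0 tape=1[_]11111#   (q4,_)→(q0,_,L)
state=q0 head=-1 tape=[1]_11111#   (q0,1)→(q3,0,R)
state=q3 head=0 tape=0[_]11111#   (q3,_)→(q3,1,R)
state=q3 head=1 tape=01[1]1111#   (q3,1)→(q2,1,R)
state=q2 head=2 tape=011[1]111#
No transition is defined for (q2, 1); M halts in state q2.

q2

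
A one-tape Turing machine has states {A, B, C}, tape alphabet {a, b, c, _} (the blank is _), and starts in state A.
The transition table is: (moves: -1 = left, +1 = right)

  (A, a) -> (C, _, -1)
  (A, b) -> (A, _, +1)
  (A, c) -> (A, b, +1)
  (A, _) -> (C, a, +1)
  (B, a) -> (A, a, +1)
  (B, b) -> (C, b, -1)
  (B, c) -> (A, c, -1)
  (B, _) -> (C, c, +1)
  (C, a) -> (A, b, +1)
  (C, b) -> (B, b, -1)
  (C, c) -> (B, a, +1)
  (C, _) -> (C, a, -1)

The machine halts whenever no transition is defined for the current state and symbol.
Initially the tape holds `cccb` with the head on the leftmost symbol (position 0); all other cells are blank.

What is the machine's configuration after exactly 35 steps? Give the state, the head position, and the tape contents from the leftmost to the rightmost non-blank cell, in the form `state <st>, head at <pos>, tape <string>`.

state A, head at 5, tape bb___cb

state=A head=0 tape=[c]ccb____   (A,c)→(A,b,+1)
state=A head=1 tape=b[c]cb____   (A,c)→(A,b,+1)
state=A head=2 tape=bb[c]b____   (A,c)→(A,b,+1)
state=A head=3 tape=bbb[b]____   (A,b)→(A,_,+1)
state=A head=4 tape=bbb_[_]___   (A,_)→(C,a,+1)
state=C head=5 tape=bbb_a[_]__   (C,_)→(C,a,-1)
state=C head=4 tape=bbb_[a]a__   (C,a)→(A,b,+1)
state=A head=5 tape=bbb_b[a]__   (A,a)→(C,_,-1)
state=C head=4 tape=bbb_[b]___   (C,b)→(B,b,-1)
state=B head=3 tape=bbb[_]b___   (B,_)→(C,c,+1)
state=C head=4 tape=bbbc[b]___   (C,b)→(B,b,-1)
state=B head=3 tape=bbb[c]b___   (B,c)→(A,c,-1)
state=A head=2 tape=bb[b]cb___   (A,b)→(A,_,+1)
state=A head=3 tape=bb_[c]b___   (A,c)→(A,b,+1)
state=A head=4 tape=bb_b[b]___   (A,b)→(A,_,+1)
state=A head=5 tape=bb_b_[_]__   (A,_)→(C,a,+1)
state=C head=6 tape=bb_b_a[_]_   (C,_)→(C,a,-1)
state=C head=5 tape=bb_b_[a]a_   (C,a)→(A,b,+1)
state=A head=6 tape=bb_b_b[a]_   (A,a)→(C,_,-1)
state=C head=5 tape=bb_b_[b]__   (C,b)→(B,b,-1)
state=B head=4 tape=bb_b[_]b__   (B,_)→(C,c,+1)
state=C head=5 tape=bb_bc[b]__   (C,b)→(B,b,-1)
state=B head=4 tape=bb_b[c]b__   (B,c)→(A,c,-1)
state=A head=3 tape=bb_[b]cb__   (A,b)→(A,_,+1)
state=A head=4 tape=bb__[c]b__   (A,c)→(A,b,+1)
state=A head=5 tape=bb__b[b]__   (A,b)→(A,_,+1)
state=A head=6 tape=bb__b_[_]_   (A,_)→(C,a,+1)
state=C head=7 tape=bb__b_a[_]   (C,_)→(C,a,-1)
state=C head=6 tape=bb__b_[a]a   (C,a)→(A,b,+1)
state=A head=7 tape=bb__b_b[a]   (A,a)→(C,_,-1)
state=C head=6 tape=bb__b_[b]_   (C,b)→(B,b,-1)
state=B head=5 tape=bb__b[_]b_   (B,_)→(C,c,+1)
state=C head=6 tape=bb__bc[b]_   (C,b)→(B,b,-1)
state=B head=5 tape=bb__b[c]b_   (B,c)→(A,c,-1)
state=A head=4 tape=bb__[b]cb_   (A,b)→(A,_,+1)
state=A head=5 tape=bb___[c]b_
After 35 steps: state A, head at 5, tape bb___cb.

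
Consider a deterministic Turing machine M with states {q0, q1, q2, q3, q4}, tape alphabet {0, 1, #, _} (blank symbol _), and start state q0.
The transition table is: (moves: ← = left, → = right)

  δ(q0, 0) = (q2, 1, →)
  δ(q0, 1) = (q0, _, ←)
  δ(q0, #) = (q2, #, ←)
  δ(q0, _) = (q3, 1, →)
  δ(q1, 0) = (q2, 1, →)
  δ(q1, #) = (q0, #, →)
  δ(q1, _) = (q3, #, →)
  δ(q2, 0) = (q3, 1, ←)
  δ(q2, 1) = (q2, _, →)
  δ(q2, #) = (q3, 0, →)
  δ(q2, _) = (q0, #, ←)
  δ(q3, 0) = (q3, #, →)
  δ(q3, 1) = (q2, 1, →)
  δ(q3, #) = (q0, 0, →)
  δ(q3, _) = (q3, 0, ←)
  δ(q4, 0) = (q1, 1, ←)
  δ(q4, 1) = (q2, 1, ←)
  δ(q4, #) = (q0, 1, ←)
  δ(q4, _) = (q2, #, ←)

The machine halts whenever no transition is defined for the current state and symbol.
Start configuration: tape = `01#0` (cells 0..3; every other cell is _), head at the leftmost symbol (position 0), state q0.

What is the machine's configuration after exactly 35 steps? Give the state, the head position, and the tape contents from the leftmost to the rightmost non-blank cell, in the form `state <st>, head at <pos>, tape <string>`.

state=q0 head=0 tape=[0]1#0_____   (q0,0)→(q2,1,→)
state=q2 head=1 tape=1[1]#0_____   (q2,1)→(q2,_,→)
state=q2 head=2 tape=1_[#]0_____   (q2,#)→(q3,0,→)
state=q3 head=3 tape=1_0[0]_____   (q3,0)→(q3,#,→)
state=q3 head=4 tape=1_0#[_]____   (q3,_)→(q3,0,←)
state=q3 head=3 tape=1_0[#]0____   (q3,#)→(q0,0,→)
state=q0 head=4 tape=1_00[0]____   (q0,0)→(q2,1,→)
state=q2 head=5 tape=1_001[_]___   (q2,_)→(q0,#,←)
state=q0 head=4 tape=1_00[1]#___   (q0,1)→(q0,_,←)
state=q0 head=3 tape=1_0[0]_#___   (q0,0)→(q2,1,→)
state=q2 head=4 tape=1_01[_]#___   (q2,_)→(q0,#,←)
state=q0 head=3 tape=1_0[1]##___   (q0,1)→(q0,_,←)
state=q0 head=2 tape=1_[0]_##___   (q0,0)→(q2,1,→)
state=q2 head=3 tape=1_1[_]##___   (q2,_)→(q0,#,←)
state=q0 head=2 tape=1_[1]###___   (q0,1)→(q0,_,←)
state=q0 head=1 tape=1[_]_###___   (q0,_)→(q3,1,→)
state=q3 head=2 tape=11[_]###___   (q3,_)→(q3,0,←)
state=q3 head=1 tape=1[1]0###___   (q3,1)→(q2,1,→)
state=q2 head=2 tape=11[0]###___   (q2,0)→(q3,1,←)
state=q3 head=1 tape=1[1]1###___   (q3,1)→(q2,1,→)
state=q2 head=2 tape=11[1]###___   (q2,1)→(q2,_,→)
state=q2 head=3 tape=11_[#]##___   (q2,#)→(q3,0,→)
state=q3 head=4 tape=11_0[#]#___   (q3,#)→(q0,0,→)
state=q0 head=5 tape=11_00[#]___   (q0,#)→(q2,#,←)
state=q2 head=4 tape=11_0[0]#___   (q2,0)→(q3,1,←)
state=q3 head=3 tape=11_[0]1#___   (q3,0)→(q3,#,→)
state=q3 head=4 tape=11_#[1]#___   (q3,1)→(q2,1,→)
state=q2 head=5 tape=11_#1[#]___   (q2,#)→(q3,0,→)
state=q3 head=6 tape=11_#10[_]__   (q3,_)→(q3,0,←)
state=q3 head=5 tape=11_#1[0]0__   (q3,0)→(q3,#,→)
state=q3 head=6 tape=11_#1#[0]__   (q3,0)→(q3,#,→)
state=q3 head=7 tape=11_#1##[_]_   (q3,_)→(q3,0,←)
state=q3 head=6 tape=11_#1#[#]0_   (q3,#)→(q0,0,→)
state=q0 head=7 tape=11_#1#0[0]_   (q0,0)→(q2,1,→)
state=q2 head=8 tape=11_#1#01[_]   (q2,_)→(q0,#,←)
state=q0 head=7 tape=11_#1#0[1]#
After 35 steps: state q0, head at 7, tape 11_#1#01#.

state q0, head at 7, tape 11_#1#01#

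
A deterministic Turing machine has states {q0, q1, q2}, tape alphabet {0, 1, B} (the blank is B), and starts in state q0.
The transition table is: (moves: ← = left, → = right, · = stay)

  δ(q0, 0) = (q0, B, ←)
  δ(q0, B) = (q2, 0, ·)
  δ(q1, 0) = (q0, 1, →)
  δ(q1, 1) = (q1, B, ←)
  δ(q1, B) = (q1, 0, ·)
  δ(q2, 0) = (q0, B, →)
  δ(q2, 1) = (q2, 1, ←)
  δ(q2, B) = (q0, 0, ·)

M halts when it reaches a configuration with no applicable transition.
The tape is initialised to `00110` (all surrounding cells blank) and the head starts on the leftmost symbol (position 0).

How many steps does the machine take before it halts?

10

state=q0 head=0 tape=B[0]0110   (q0,0)→(q0,B,←)
state=q0 head=-1 tape=[B]B0110   (q0,B)→(q2,0,·)
state=q2 head=-1 tape=[0]B0110   (q2,0)→(q0,B,→)
state=q0 head=0 tape=B[B]0110   (q0,B)→(q2,0,·)
state=q2 head=0 tape=B[0]0110   (q2,0)→(q0,B,→)
state=q0 head=1 tape=BB[0]110   (q0,0)→(q0,B,←)
state=q0 head=0 tape=B[B]B110   (q0,B)→(q2,0,·)
state=q2 head=0 tape=B[0]B110   (q2,0)→(q0,B,→)
state=q0 head=1 tape=BB[B]110   (q0,B)→(q2,0,·)
state=q2 head=1 tape=BB[0]110   (q2,0)→(q0,B,→)
state=q0 head=2 tape=BBB[1]10
M halts after 10 transitions.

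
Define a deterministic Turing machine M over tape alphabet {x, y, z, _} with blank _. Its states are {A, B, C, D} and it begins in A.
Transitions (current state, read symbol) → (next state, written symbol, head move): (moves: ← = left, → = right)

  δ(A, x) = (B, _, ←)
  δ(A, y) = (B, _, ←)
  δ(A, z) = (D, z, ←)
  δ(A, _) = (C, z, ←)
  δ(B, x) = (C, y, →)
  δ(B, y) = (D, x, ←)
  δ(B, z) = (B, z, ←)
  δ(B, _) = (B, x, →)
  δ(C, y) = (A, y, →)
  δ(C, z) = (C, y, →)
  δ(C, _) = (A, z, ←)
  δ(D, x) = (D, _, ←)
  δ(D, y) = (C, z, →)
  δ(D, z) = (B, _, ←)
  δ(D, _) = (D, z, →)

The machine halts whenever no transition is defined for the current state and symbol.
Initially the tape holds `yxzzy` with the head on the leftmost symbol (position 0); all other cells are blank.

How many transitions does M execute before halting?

17

A | _[y]xzzy__   read y → write _, move ←, go to B
B | [_]_xzzy__   read _ → write x, move →, go to B
B | x[_]xzzy__   read _ → write x, move →, go to B
B | xx[x]zzy__   read x → write y, move →, go to C
C | xxy[z]zy__   read z → write y, move →, go to C
C | xxyy[z]y__   read z → write y, move →, go to C
C | xxyyy[y]__   read y → write y, move →, go to A
A | xxyyyy[_]_   read _ → write z, move ←, go to C
C | xxyyy[y]z_   read y → write y, move →, go to A
A | xxyyyy[z]_   read z → write z, move ←, go to D
D | xxyyy[y]z_   read y → write z, move →, go to C
C | xxyyyz[z]_   read z → write y, move →, go to C
C | xxyyyzy[_]   read _ → write z, move ←, go to A
A | xxyyyz[y]z   read y → write _, move ←, go to B
B | xxyyy[z]_z   read z → write z, move ←, go to B
B | xxyy[y]z_z   read y → write x, move ←, go to D
D | xxy[y]xz_z   read y → write z, move →, go to C
C | xxyz[x]z_z
M halts after 17 transitions.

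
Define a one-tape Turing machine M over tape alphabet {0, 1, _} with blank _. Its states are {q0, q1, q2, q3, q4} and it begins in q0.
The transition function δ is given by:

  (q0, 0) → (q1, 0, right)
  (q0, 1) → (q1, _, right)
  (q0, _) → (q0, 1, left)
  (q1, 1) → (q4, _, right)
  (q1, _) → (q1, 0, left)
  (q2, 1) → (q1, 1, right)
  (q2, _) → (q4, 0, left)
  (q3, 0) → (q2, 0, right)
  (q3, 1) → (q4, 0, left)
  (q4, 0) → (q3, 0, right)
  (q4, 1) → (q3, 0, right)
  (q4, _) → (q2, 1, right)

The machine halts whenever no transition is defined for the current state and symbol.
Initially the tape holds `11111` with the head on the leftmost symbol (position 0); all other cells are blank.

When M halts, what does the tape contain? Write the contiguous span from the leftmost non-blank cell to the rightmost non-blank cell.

state=q0 head=0 tape=[1]1111__   (q0,1)→(q1,_,right)
state=q1 head=1 tape=_[1]111__   (q1,1)→(q4,_,right)
state=q4 head=2 tape=__[1]11__   (q4,1)→(q3,0,right)
state=q3 head=3 tape=__0[1]1__   (q3,1)→(q4,0,left)
state=q4 head=2 tape=__[0]01__   (q4,0)→(q3,0,right)
state=q3 head=3 tape=__0[0]1__   (q3,0)→(q2,0,right)
state=q2 head=4 tape=__00[1]__   (q2,1)→(q1,1,right)
state=q1 head=5 tape=__001[_]_   (q1,_)→(q1,0,left)
state=q1 head=4 tape=__00[1]0_   (q1,1)→(q4,_,right)
state=q4 head=5 tape=__00_[0]_   (q4,0)→(q3,0,right)
state=q3 head=6 tape=__00_0[_]
The non-blank tape span at halt is 00_0.

00_0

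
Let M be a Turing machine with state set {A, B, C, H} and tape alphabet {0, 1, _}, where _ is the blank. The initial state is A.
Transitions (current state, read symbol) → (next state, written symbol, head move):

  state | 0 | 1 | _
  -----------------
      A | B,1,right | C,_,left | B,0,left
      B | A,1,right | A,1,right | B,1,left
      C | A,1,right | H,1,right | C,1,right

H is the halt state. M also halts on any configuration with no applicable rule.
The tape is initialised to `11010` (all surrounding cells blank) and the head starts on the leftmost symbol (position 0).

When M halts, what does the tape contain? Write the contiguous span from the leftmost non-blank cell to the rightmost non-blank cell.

111010

state=A head=0 tape=_[1]1010   (A,1)→(C,_,left)
state=C head=-1 tape=[_]_1010   (C,_)→(C,1,right)
state=C head=0 tape=1[_]1010   (C,_)→(C,1,right)
state=C head=1 tape=11[1]010   (C,1)→(H,1,right)
state=H head=2 tape=111[0]10
The non-blank tape span at halt is 111010.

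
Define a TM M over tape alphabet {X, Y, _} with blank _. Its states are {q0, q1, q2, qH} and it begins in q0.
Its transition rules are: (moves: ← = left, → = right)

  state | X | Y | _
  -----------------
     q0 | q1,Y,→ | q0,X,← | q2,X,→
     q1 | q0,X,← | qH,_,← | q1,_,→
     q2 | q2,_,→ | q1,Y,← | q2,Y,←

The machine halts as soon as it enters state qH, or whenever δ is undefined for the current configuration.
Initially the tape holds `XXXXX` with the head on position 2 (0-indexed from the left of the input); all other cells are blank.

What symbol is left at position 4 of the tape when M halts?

q0 | _XX[X]XX_   read X → write Y, move →, go to q1
q1 | _XXY[X]X_   read X → write X, move ←, go to q0
q0 | _XX[Y]XX_   read Y → write X, move ←, go to q0
q0 | _X[X]XXX_   read X → write Y, move →, go to q1
q1 | _XY[X]XX_   read X → write X, move ←, go to q0
q0 | _X[Y]XXX_   read Y → write X, move ←, go to q0
q0 | _[X]XXXX_   read X → write Y, move →, go to q1
q1 | _Y[X]XXX_   read X → write X, move ←, go to q0
q0 | _[Y]XXXX_   read Y → write X, move ←, go to q0
q0 | [_]XXXXX_   read _ → write X, move →, go to q2
q2 | X[X]XXXX_   read X → write _, move →, go to q2
q2 | X_[X]XXX_   read X → write _, move →, go to q2
q2 | X__[X]XX_   read X → write _, move →, go to q2
q2 | X___[X]X_   read X → write _, move →, go to q2
q2 | X____[X]_   read X → write _, move →, go to q2
q2 | X_____[_]   read _ → write Y, move ←, go to q2
q2 | X____[_]Y   read _ → write Y, move ←, go to q2
q2 | X___[_]YY   read _ → write Y, move ←, go to q2
q2 | X__[_]YYY   read _ → write Y, move ←, go to q2
q2 | X_[_]YYYY   read _ → write Y, move ←, go to q2
q2 | X[_]YYYYY   read _ → write Y, move ←, go to q2
q2 | [X]YYYYYY   read X → write _, move →, go to q2
q2 | _[Y]YYYYY   read Y → write Y, move ←, go to q1
q1 | [_]YYYYYY   read _ → write _, move →, go to q1
q1 | _[Y]YYYYY   read Y → write _, move ←, go to qH
qH | [_]_YYYYY
Cell 4 holds Y when M halts.

Y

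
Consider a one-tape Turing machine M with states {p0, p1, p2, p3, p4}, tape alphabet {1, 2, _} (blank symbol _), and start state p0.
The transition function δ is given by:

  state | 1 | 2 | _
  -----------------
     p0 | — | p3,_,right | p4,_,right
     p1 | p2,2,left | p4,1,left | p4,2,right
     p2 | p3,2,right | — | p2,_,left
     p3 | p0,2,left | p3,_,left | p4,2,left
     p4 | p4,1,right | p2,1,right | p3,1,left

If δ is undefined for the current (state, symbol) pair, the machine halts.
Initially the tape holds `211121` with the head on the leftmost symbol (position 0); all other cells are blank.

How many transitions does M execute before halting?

15

state=p0 head=0 tape=[2]11121   (p0,2)→(p3,_,right)
state=p3 head=1 tape=_[1]1121   (p3,1)→(p0,2,left)
state=p0 head=0 tape=[_]21121   (p0,_)→(p4,_,right)
state=p4 head=1 tape=_[2]1121   (p4,2)→(p2,1,right)
state=p2 head=2 tape=_1[1]121   (p2,1)→(p3,2,right)
state=p3 head=3 tape=_12[1]21   (p3,1)→(p0,2,left)
state=p0 head=2 tape=_1[2]221   (p0,2)→(p3,_,right)
state=p3 head=3 tape=_1_[2]21   (p3,2)→(p3,_,left)
state=p3 head=2 tape=_1[_]_21   (p3,_)→(p4,2,left)
state=p4 head=1 tape=_[1]2_21   (p4,1)→(p4,1,right)
state=p4 head=2 tape=_1[2]_21   (p4,2)→(p2,1,right)
state=p2 head=3 tape=_11[_]21   (p2,_)→(p2,_,left)
state=p2 head=2 tape=_1[1]_21   (p2,1)→(p3,2,right)
state=p3 head=3 tape=_12[_]21   (p3,_)→(p4,2,left)
state=p4 head=2 tape=_1[2]221   (p4,2)→(p2,1,right)
state=p2 head=3 tape=_11[2]21
M halts after 15 transitions.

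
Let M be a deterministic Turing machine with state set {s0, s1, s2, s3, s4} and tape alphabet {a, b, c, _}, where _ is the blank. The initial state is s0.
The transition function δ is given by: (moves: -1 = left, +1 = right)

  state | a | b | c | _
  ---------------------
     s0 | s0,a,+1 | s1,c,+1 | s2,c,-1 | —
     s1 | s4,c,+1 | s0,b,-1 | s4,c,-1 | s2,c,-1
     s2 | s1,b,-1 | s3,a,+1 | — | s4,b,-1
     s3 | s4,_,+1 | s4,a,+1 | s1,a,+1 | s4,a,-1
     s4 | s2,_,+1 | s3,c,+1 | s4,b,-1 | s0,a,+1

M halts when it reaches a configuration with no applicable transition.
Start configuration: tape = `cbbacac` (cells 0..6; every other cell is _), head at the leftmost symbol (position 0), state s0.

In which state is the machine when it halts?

s2

state=s0 head=0 tape=__[c]bbacac_   (s0,c)→(s2,c,-1)
state=s2 head=-1 tape=_[_]cbbacac_   (s2,_)→(s4,b,-1)
state=s4 head=-2 tape=[_]bcbbacac_   (s4,_)→(s0,a,+1)
state=s0 head=-1 tape=a[b]cbbacac_   (s0,b)→(s1,c,+1)
state=s1 head=0 tape=ac[c]bbacac_   (s1,c)→(s4,c,-1)
state=s4 head=-1 tape=a[c]cbbacac_   (s4,c)→(s4,b,-1)
state=s4 head=-2 tape=[a]bcbbacac_   (s4,a)→(s2,_,+1)
state=s2 head=-1 tape=_[b]cbbacac_   (s2,b)→(s3,a,+1)
state=s3 head=0 tape=_a[c]bbacac_   (s3,c)→(s1,a,+1)
state=s1 head=1 tape=_aa[b]bacac_   (s1,b)→(s0,b,-1)
state=s0 head=0 tape=_a[a]bbacac_   (s0,a)→(s0,a,+1)
state=s0 head=1 tape=_aa[b]bacac_   (s0,b)→(s1,c,+1)
state=s1 head=2 tape=_aac[b]acac_   (s1,b)→(s0,b,-1)
state=s0 head=1 tape=_aa[c]bacac_   (s0,c)→(s2,c,-1)
state=s2 head=0 tape=_a[a]cbacac_   (s2,a)→(s1,b,-1)
state=s1 head=-1 tape=_[a]bcbacac_   (s1,a)→(s4,c,+1)
state=s4 head=0 tape=_c[b]cbacac_   (s4,b)→(s3,c,+1)
state=s3 head=1 tape=_cc[c]bacac_   (s3,c)→(s1,a,+1)
state=s1 head=2 tape=_cca[b]acac_   (s1,b)→(s0,b,-1)
state=s0 head=1 tape=_cc[a]bacac_   (s0,a)→(s0,a,+1)
state=s0 head=2 tape=_cca[b]acac_   (s0,b)→(s1,c,+1)
state=s1 head=3 tape=_ccac[a]cac_   (s1,a)→(s4,c,+1)
state=s4 head=4 tape=_ccacc[c]ac_   (s4,c)→(s4,b,-1)
state=s4 head=3 tape=_ccac[c]bac_   (s4,c)→(s4,b,-1)
state=s4 head=2 tape=_cca[c]bbac_   (s4,c)→(s4,b,-1)
state=s4 head=1 tape=_cc[a]bbbac_   (s4,a)→(s2,_,+1)
state=s2 head=2 tape=_cc_[b]bbac_   (s2,b)→(s3,a,+1)
state=s3 head=3 tape=_cc_a[b]bac_   (s3,b)→(s4,a,+1)
state=s4 head=4 tape=_cc_aa[b]ac_   (s4,b)→(s3,c,+1)
state=s3 head=5 tape=_cc_aac[a]c_   (s3,a)→(s4,_,+1)
state=s4 head=6 tape=_cc_aac_[c]_   (s4,c)→(s4,b,-1)
state=s4 head=5 tape=_cc_aac[_]b_   (s4,_)→(s0,a,+1)
state=s0 head=6 tape=_cc_aaca[b]_   (s0,b)→(s1,c,+1)
state=s1 head=7 tape=_cc_aacac[_]   (s1,_)→(s2,c,-1)
state=s2 head=6 tape=_cc_aaca[c]c
No transition is defined for (s2, c); M halts in state s2.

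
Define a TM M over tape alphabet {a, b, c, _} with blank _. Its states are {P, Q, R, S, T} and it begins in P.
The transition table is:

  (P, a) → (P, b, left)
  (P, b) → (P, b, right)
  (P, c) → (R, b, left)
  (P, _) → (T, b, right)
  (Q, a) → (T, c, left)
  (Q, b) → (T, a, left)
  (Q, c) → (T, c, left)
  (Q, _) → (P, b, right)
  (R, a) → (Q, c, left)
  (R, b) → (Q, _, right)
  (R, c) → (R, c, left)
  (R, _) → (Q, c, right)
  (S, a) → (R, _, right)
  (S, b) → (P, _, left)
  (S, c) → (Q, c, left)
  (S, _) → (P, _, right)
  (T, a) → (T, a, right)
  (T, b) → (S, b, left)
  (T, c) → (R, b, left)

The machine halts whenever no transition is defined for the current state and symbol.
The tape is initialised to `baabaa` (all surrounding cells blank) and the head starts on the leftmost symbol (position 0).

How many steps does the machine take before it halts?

15

state=P head=0 tape=[b]aabaa__   (P,b)→(P,b,right)
state=P head=1 tape=b[a]abaa__   (P,a)→(P,b,left)
state=P head=0 tape=[b]babaa__   (P,b)→(P,b,right)
state=P head=1 tape=b[b]abaa__   (P,b)→(P,b,right)
state=P head=2 tape=bb[a]baa__   (P,a)→(P,b,left)
state=P head=1 tape=b[b]bbaa__   (P,b)→(P,b,right)
state=P head=2 tape=bb[b]baa__   (P,b)→(P,b,right)
state=P head=3 tape=bbb[b]aa__   (P,b)→(P,b,right)
state=P head=4 tape=bbbb[a]a__   (P,a)→(P,b,left)
state=P head=3 tape=bbb[b]ba__   (P,b)→(P,b,right)
state=P head=4 tape=bbbb[b]a__   (P,b)→(P,b,right)
state=P head=5 tape=bbbbb[a]__   (P,a)→(P,b,left)
state=P head=4 tape=bbbb[b]b__   (P,b)→(P,b,right)
state=P head=5 tape=bbbbb[b]__   (P,b)→(P,b,right)
state=P head=6 tape=bbbbbb[_]_   (P,_)→(T,b,right)
state=T head=7 tape=bbbbbbb[_]
M halts after 15 transitions.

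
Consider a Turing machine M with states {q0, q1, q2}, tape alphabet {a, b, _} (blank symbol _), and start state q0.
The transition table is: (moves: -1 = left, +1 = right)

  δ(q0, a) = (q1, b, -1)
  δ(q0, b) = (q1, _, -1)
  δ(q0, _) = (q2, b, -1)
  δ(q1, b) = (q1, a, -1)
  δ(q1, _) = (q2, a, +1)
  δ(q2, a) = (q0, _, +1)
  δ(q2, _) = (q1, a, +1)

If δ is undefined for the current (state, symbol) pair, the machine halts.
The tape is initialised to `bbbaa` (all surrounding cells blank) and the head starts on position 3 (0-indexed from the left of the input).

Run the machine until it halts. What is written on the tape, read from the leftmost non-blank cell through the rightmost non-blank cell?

aababa

state=q0 head=3 tape=_bbb[a]a   (q0,a)→(q1,b,-1)
state=q1 head=2 tape=_bb[b]ba   (q1,b)→(q1,a,-1)
state=q1 head=1 tape=_b[b]aba   (q1,b)→(q1,a,-1)
state=q1 head=0 tape=_[b]aaba   (q1,b)→(q1,a,-1)
state=q1 head=-1 tape=[_]aaaba   (q1,_)→(q2,a,+1)
state=q2 head=0 tape=a[a]aaba   (q2,a)→(q0,_,+1)
state=q0 head=1 tape=a_[a]aba   (q0,a)→(q1,b,-1)
state=q1 head=0 tape=a[_]baba   (q1,_)→(q2,a,+1)
state=q2 head=1 tape=aa[b]aba
The non-blank tape span at halt is aababa.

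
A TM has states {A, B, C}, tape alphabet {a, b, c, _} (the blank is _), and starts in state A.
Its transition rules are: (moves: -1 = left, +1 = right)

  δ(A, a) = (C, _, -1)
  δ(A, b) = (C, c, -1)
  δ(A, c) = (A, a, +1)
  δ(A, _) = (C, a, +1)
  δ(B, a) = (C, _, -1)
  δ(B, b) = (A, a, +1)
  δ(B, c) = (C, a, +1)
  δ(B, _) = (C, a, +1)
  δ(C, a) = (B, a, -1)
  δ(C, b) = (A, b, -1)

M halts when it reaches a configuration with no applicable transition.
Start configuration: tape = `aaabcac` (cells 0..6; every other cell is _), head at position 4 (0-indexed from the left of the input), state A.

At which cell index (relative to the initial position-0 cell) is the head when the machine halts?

-1

A | _aaab[c]ac   read c → write a, move +1, go to A
A | _aaaba[a]c   read a → write _, move -1, go to C
C | _aaab[a]_c   read a → write a, move -1, go to B
B | _aaa[b]a_c   read b → write a, move +1, go to A
A | _aaaa[a]_c   read a → write _, move -1, go to C
C | _aaa[a]__c   read a → write a, move -1, go to B
B | _aa[a]a__c   read a → write _, move -1, go to C
C | _a[a]_a__c   read a → write a, move -1, go to B
B | _[a]a_a__c   read a → write _, move -1, go to C
C | [_]_a_a__c
At halt the head is at cell -1.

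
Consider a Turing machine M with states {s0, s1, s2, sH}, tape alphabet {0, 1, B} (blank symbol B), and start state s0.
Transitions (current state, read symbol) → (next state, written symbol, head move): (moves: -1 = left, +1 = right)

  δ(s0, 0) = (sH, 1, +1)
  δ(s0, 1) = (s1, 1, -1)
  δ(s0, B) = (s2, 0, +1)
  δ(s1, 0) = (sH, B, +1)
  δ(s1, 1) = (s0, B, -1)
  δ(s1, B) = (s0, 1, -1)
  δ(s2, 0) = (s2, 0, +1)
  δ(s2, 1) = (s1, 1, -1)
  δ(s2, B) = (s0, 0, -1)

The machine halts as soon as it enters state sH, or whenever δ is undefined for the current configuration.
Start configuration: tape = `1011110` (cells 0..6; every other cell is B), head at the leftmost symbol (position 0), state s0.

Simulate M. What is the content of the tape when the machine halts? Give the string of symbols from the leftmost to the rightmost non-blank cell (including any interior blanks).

11011110

s0 | BB[1]011110   read 1 → write 1, move -1, go to s1
s1 | B[B]1011110   read B → write 1, move -1, go to s0
s0 | [B]11011110   read B → write 0, move +1, go to s2
s2 | 0[1]1011110   read 1 → write 1, move -1, go to s1
s1 | [0]11011110   read 0 → write B, move +1, go to sH
sH | B[1]1011110
The non-blank tape span at halt is 11011110.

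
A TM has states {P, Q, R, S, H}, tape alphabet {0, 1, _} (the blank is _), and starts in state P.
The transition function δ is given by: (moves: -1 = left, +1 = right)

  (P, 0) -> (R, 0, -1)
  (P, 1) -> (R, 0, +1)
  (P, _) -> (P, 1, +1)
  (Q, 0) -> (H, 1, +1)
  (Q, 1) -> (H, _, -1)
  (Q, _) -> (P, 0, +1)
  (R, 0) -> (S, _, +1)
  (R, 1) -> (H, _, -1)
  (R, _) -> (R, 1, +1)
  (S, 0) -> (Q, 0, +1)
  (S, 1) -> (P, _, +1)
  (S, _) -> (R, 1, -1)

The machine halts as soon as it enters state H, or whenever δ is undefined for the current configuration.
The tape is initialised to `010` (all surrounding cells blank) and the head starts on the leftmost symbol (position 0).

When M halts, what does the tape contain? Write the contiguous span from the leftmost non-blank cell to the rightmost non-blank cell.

1_11

state=P head=0 tape=_[0]10_   (P,0)→(R,0,-1)
state=R head=-1 tape=[_]010_   (R,_)→(R,1,+1)
state=R head=0 tape=1[0]10_   (R,0)→(S,_,+1)
state=S head=1 tape=1_[1]0_   (S,1)→(P,_,+1)
state=P head=2 tape=1__[0]_   (P,0)→(R,0,-1)
state=R head=1 tape=1_[_]0_   (R,_)→(R,1,+1)
state=R head=2 tape=1_1[0]_   (R,0)→(S,_,+1)
state=S head=3 tape=1_1_[_]   (S,_)→(R,1,-1)
state=R head=2 tape=1_1[_]1   (R,_)→(R,1,+1)
state=R head=3 tape=1_11[1]   (R,1)→(H,_,-1)
state=H head=2 tape=1_1[1]_
The non-blank tape span at halt is 1_11.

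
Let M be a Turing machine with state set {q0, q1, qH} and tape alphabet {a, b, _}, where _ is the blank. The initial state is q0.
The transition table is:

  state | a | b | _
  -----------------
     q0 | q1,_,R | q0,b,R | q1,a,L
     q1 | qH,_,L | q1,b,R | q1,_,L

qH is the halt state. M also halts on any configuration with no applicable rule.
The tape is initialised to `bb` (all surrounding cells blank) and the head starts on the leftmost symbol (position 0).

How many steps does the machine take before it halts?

5

q0 | [b]b_   read b → write b, move R, go to q0
q0 | b[b]_   read b → write b, move R, go to q0
q0 | bb[_]   read _ → write a, move L, go to q1
q1 | b[b]a   read b → write b, move R, go to q1
q1 | bb[a]   read a → write _, move L, go to qH
qH | b[b]_
M halts after 5 transitions.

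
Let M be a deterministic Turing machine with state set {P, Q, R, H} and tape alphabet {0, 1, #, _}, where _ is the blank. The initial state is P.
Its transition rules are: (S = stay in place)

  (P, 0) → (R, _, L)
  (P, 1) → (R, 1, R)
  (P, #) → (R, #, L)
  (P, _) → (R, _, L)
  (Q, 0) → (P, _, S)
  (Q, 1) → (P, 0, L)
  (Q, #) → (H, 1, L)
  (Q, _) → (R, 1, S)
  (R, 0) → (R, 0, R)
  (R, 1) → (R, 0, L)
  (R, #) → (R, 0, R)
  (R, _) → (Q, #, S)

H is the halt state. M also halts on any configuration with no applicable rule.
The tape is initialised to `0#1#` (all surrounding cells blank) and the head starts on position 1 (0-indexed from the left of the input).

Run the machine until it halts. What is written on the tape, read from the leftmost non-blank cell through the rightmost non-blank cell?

00001

state=P head=1 tape=0[#]1#_   (P,#)→(R,#,L)
state=R head=0 tape=[0]#1#_   (R,0)→(R,0,R)
state=R head=1 tape=0[#]1#_   (R,#)→(R,0,R)
state=R head=2 tape=00[1]#_   (R,1)→(R,0,L)
state=R head=1 tape=0[0]0#_   (R,0)→(R,0,R)
state=R head=2 tape=00[0]#_   (R,0)→(R,0,R)
state=R head=3 tape=000[#]_   (R,#)→(R,0,R)
state=R head=4 tape=0000[_]   (R,_)→(Q,#,S)
state=Q head=4 tape=0000[#]   (Q,#)→(H,1,L)
state=H head=3 tape=000[0]1
The non-blank tape span at halt is 00001.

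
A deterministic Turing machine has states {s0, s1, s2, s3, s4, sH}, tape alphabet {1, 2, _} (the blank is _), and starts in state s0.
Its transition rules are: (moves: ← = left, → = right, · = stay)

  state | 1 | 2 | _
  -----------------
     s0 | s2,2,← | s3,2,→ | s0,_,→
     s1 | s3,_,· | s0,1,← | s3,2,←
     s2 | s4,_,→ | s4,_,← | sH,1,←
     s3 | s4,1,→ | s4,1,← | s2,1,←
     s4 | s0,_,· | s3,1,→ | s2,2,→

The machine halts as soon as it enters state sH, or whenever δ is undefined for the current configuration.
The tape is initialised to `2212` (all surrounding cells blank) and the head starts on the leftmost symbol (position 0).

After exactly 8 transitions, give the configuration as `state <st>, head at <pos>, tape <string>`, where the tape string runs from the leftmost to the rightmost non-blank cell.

state s2, head at 3, tape 11_21

state=s0 head=0 tape=[2]212_   (s0,2)→(s3,2,→)
state=s3 head=1 tape=2[2]12_   (s3,2)→(s4,1,←)
state=s4 head=0 tape=[2]112_   (s4,2)→(s3,1,→)
state=s3 head=1 tape=1[1]12_   (s3,1)→(s4,1,→)
state=s4 head=2 tape=11[1]2_   (s4,1)→(s0,_,·)
state=s0 head=2 tape=11[_]2_   (s0,_)→(s0,_,→)
state=s0 head=3 tape=11_[2]_   (s0,2)→(s3,2,→)
state=s3 head=4 tape=11_2[_]   (s3,_)→(s2,1,←)
state=s2 head=3 tape=11_[2]1
After 8 steps: state s2, head at 3, tape 11_21.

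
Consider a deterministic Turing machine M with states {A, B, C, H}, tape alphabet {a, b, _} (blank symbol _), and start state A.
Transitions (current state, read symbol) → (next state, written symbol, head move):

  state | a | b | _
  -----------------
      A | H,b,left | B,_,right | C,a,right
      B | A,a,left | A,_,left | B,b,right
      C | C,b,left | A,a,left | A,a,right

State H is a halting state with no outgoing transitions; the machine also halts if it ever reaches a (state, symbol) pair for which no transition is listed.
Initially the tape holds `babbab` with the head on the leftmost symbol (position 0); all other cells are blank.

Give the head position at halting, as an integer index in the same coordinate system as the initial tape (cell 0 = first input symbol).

3

A | _[b]abbab   read b → write _, move right, go to B
B | __[a]bbab   read a → write a, move left, go to A
A | _[_]abbab   read _ → write a, move right, go to C
C | _a[a]bbab   read a → write b, move left, go to C
C | _[a]bbbab   read a → write b, move left, go to C
C | [_]bbbbab   read _ → write a, move right, go to A
A | a[b]bbbab   read b → write _, move right, go to B
B | a_[b]bbab   read b → write _, move left, go to A
A | a[_]_bbab   read _ → write a, move right, go to C
C | aa[_]bbab   read _ → write a, move right, go to A
A | aaa[b]bab   read b → write _, move right, go to B
B | aaa_[b]ab   read b → write _, move left, go to A
A | aaa[_]_ab   read _ → write a, move right, go to C
C | aaaa[_]ab   read _ → write a, move right, go to A
A | aaaaa[a]b   read a → write b, move left, go to H
H | aaaa[a]bb
At halt the head is at cell 3.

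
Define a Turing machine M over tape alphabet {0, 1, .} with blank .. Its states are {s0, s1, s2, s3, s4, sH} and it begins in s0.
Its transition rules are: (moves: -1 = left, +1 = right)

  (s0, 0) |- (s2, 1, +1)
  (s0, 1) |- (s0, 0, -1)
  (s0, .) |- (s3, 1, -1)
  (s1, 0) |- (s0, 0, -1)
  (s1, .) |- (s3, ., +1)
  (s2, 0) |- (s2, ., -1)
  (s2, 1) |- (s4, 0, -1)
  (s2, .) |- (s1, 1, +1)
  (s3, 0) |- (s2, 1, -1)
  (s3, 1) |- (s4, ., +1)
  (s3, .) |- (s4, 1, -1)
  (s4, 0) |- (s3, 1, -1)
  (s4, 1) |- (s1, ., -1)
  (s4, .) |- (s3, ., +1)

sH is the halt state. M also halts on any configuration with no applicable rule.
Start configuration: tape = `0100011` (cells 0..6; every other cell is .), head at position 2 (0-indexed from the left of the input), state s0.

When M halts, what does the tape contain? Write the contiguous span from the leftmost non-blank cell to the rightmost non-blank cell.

11.011

state=s0 head=2 tape=...01[0]0011   (s0,0)→(s2,1,+1)
state=s2 head=3 tape=...011[0]011   (s2,0)→(s2,.,-1)
state=s2 head=2 tape=...01[1].011   (s2,1)→(s4,0,-1)
state=s4 head=1 tape=...0[1]0.011   (s4,1)→(s1,.,-1)
state=s1 head=0 tape=...[0].0.011   (s1,0)→(s0,0,-1)
state=s0 head=-1 tape=..[.]0.0.011   (s0,.)→(s3,1,-1)
state=s3 head=-2 tape=.[.]10.0.011   (s3,.)→(s4,1,-1)
state=s4 head=-3 tape=[.]110.0.011   (s4,.)→(s3,.,+1)
state=s3 head=-2 tape=.[1]10.0.011   (s3,1)→(s4,.,+1)
state=s4 head=-1 tape=..[1]0.0.011   (s4,1)→(s1,.,-1)
state=s1 head=-2 tape=.[.].0.0.011   (s1,.)→(s3,.,+1)
state=s3 head=-1 tape=..[.]0.0.011   (s3,.)→(s4,1,-1)
state=s4 head=-2 tape=.[.]10.0.011   (s4,.)→(s3,.,+1)
state=s3 head=-1 tape=..[1]0.0.011   (s3,1)→(s4,.,+1)
state=s4 head=0 tape=...[0].0.011   (s4,0)→(s3,1,-1)
state=s3 head=-1 tape=..[.]1.0.011   (s3,.)→(s4,1,-1)
state=s4 head=-2 tape=.[.]11.0.011   (s4,.)→(s3,.,+1)
state=s3 head=-1 tape=..[1]1.0.011   (s3,1)→(s4,.,+1)
state=s4 head=0 tape=...[1].0.011   (s4,1)→(s1,.,-1)
state=s1 head=-1 tape=..[.]..0.011   (s1,.)→(s3,.,+1)
state=s3 head=0 tape=...[.].0.011   (s3,.)→(s4,1,-1)
state=s4 head=-1 tape=..[.]1.0.011   (s4,.)→(s3,.,+1)
state=s3 head=0 tape=...[1].0.011   (s3,1)→(s4,.,+1)
state=s4 head=1 tape=....[.]0.011   (s4,.)→(s3,.,+1)
state=s3 head=2 tape=.....[0].011   (s3,0)→(s2,1,-1)
state=s2 head=1 tape=....[.]1.011   (s2,.)→(s1,1,+1)
state=s1 head=2 tape=....1[1].011
The non-blank tape span at halt is 11.011.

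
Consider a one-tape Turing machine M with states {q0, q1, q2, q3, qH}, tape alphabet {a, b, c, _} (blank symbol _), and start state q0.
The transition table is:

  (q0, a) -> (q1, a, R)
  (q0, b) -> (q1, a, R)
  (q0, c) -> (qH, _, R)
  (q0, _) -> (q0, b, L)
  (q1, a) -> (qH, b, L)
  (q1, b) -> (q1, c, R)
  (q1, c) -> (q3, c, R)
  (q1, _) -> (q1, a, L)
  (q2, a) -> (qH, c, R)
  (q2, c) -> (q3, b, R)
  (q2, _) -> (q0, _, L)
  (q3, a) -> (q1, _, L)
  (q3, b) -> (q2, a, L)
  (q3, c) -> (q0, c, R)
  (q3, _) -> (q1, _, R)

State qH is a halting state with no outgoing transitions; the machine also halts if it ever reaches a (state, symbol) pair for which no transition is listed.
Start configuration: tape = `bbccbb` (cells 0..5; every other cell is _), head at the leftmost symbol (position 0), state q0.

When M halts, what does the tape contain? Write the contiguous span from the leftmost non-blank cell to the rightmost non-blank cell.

q0 | [b]bccbb__   read b → write a, move R, go to q1
q1 | a[b]ccbb__   read b → write c, move R, go to q1
q1 | ac[c]cbb__   read c → write c, move R, go to q3
q3 | acc[c]bb__   read c → write c, move R, go to q0
q0 | accc[b]b__   read b → write a, move R, go to q1
q1 | accca[b]__   read b → write c, move R, go to q1
q1 | acccac[_]_   read _ → write a, move L, go to q1
q1 | accca[c]a_   read c → write c, move R, go to q3
q3 | acccac[a]_   read a → write _, move L, go to q1
q1 | accca[c]__   read c → write c, move R, go to q3
q3 | acccac[_]_   read _ → write _, move R, go to q1
q1 | acccac_[_]   read _ → write a, move L, go to q1
q1 | acccac[_]a   read _ → write a, move L, go to q1
q1 | accca[c]aa   read c → write c, move R, go to q3
q3 | acccac[a]a   read a → write _, move L, go to q1
q1 | accca[c]_a   read c → write c, move R, go to q3
q3 | acccac[_]a   read _ → write _, move R, go to q1
q1 | acccac_[a]   read a → write b, move L, go to qH
qH | acccac[_]b
The non-blank tape span at halt is acccac_b.

acccac_b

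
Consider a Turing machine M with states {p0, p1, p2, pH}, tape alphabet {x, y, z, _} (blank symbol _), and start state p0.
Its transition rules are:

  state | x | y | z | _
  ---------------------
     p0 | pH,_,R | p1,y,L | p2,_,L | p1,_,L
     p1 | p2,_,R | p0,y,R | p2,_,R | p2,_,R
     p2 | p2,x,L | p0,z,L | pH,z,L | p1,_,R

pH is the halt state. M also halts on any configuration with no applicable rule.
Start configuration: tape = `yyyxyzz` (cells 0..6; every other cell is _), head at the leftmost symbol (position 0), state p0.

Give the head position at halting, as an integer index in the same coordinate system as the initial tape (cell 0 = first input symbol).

p0 | __[y]yyxyzz   read y → write y, move L, go to p1
p1 | _[_]yyyxyzz   read _ → write _, move R, go to p2
p2 | __[y]yyxyzz   read y → write z, move L, go to p0
p0 | _[_]zyyxyzz   read _ → write _, move L, go to p1
p1 | [_]_zyyxyzz   read _ → write _, move R, go to p2
p2 | _[_]zyyxyzz   read _ → write _, move R, go to p1
p1 | __[z]yyxyzz   read z → write _, move R, go to p2
p2 | ___[y]yxyzz   read y → write z, move L, go to p0
p0 | __[_]zyxyzz   read _ → write _, move L, go to p1
p1 | _[_]_zyxyzz   read _ → write _, move R, go to p2
p2 | __[_]zyxyzz   read _ → write _, move R, go to p1
p1 | ___[z]yxyzz   read z → write _, move R, go to p2
p2 | ____[y]xyzz   read y → write z, move L, go to p0
p0 | ___[_]zxyzz   read _ → write _, move L, go to p1
p1 | __[_]_zxyzz   read _ → write _, move R, go to p2
p2 | ___[_]zxyzz   read _ → write _, move R, go to p1
p1 | ____[z]xyzz   read z → write _, move R, go to p2
p2 | _____[x]yzz   read x → write x, move L, go to p2
p2 | ____[_]xyzz   read _ → write _, move R, go to p1
p1 | _____[x]yzz   read x → write _, move R, go to p2
p2 | ______[y]zz   read y → write z, move L, go to p0
p0 | _____[_]zzz   read _ → write _, move L, go to p1
p1 | ____[_]_zzz   read _ → write _, move R, go to p2
p2 | _____[_]zzz   read _ → write _, move R, go to p1
p1 | ______[z]zz   read z → write _, move R, go to p2
p2 | _______[z]z   read z → write z, move L, go to pH
pH | ______[_]zz
At halt the head is at cell 4.

4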